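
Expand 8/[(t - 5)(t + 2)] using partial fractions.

8/(t - 5)(t + 2) = P/(t - 5) + Q/(t + 2). P = 8/(5 + 2) = 8/7, Q = 8/(-2 - 5) = -8/7
Result: (8/7)/(t - 5) - (8/7)/(t + 2)


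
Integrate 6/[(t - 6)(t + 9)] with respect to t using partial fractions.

Decompose: 6/[(t - 6)(t + 9)] = (2/5)/(t - 6) - (2/5)/(t + 9). Integrate each term: (2/5) ln|(t - 6)| - (2/5) ln|(t + 9)| + C


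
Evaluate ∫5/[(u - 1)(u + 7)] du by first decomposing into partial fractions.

Decompose: 5/[(u - 1)(u + 7)] = (5/8)/(u - 1) - (5/8)/(u + 7). Integrate each term: (5/8) ln|(u - 1)| - (5/8) ln|(u + 7)| + C


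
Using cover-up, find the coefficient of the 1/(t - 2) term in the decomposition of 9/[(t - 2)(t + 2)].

Cover (t - 2), set t=2: 9/((t + 2) at t=2) = 9/(4) = 9/4


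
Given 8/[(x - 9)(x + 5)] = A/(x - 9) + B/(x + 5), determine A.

Cover-up at x = 9: A = 8/(9 + 5) = 8/14 = 4/7


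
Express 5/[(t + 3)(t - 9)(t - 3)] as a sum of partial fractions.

Using cover-up method: P = 5/72, Q = 5/72, R = -5/36
Result: (5/72)/(t + 3) + (5/72)/(t - 9) - (5/36)/(t - 3)


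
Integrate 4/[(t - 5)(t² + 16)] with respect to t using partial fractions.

Cover-up at t=5: A = 4/(5²+16) = 4/41. Coeff matching: B = -4/41, C = -20/41. Decomposition: (4/41)/(t - 5) - ((4/41)t + 20/41)/(t² + 16). Integrate: linear → ln, quadratic → (1/2)ln + arctan: (4/41) ln|(t - 5)| - (2/41) ln(t² + 16) - (5/41) arctan(t/4) + C


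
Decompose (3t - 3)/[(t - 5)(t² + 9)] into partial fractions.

At t=5: A = (3·5 - 3)/(5² + 9) = 6/17. B = -A = -6/17, C = 3 - 5·A = 21/17
Result: (6/17)/(t - 5) - ((6/17)t - 21/17)/(t² + 9)


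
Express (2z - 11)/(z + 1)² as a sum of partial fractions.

(2z - 11) = P(z + 1) + Q. At z = -1: Q = 2·(-1) - 11 = -13. Coeff of z: P = 2
Result: 2/(z + 1) - 13/(z + 1)²


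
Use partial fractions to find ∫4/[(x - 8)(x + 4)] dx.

Decompose: 4/[(x - 8)(x + 4)] = (1/3)/(x - 8) - (1/3)/(x + 4). Integrate each term: (1/3) ln|(x - 8)| - (1/3) ln|(x + 4)| + C


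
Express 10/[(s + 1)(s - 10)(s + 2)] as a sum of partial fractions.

Using cover-up method: A = -10/11, B = 5/66, C = 5/6
Result: (-10/11)/(s + 1) + (5/66)/(s - 10) + (5/6)/(s + 2)


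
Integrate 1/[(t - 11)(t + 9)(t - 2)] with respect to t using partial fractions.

Cover-up: P = 1/180, Q = 1/220, R = -1/99. Decomposition: (1/180)/(t - 11) + (1/220)/(t + 9) - (1/99)/(t - 2). Integrate each term: (1/180) ln|(t - 11)| + (1/220) ln|(t + 9)| - (1/99) ln|(t - 2)| + C


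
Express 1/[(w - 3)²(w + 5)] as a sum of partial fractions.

Cover-up at w=-5: C = 1/(-5 - 3)² = 1/64. Cover-up at w=3: B = 1/(3 + 5) = 1/8. Comparing w² coeff: A = -C = -1/64
Result: (-1/64)/(w - 3) + (1/8)/(w - 3)² + (1/64)/(w + 5)


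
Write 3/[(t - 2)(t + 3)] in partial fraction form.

3/(t - 2)(t + 3) = A/(t - 2) + B/(t + 3). A = 3/(2 + 3) = 3/5, B = 3/(-3 - 2) = -3/5
Result: (3/5)/(t - 2) - (3/5)/(t + 3)


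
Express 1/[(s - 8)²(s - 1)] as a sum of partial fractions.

Cover-up at s=1: R = 1/(1 - 8)² = 1/49. Cover-up at s=8: Q = 1/(8 - 1) = 1/7. Comparing s² coeff: P = -R = -1/49
Result: (-1/49)/(s - 8) + (1/7)/(s - 8)² + (1/49)/(s - 1)


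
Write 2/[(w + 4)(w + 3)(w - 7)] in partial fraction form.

Using cover-up method: α = 2/11, β = -1/5, γ = 1/55
Result: (2/11)/(w + 4) - (1/5)/(w + 3) + (1/55)/(w - 7)


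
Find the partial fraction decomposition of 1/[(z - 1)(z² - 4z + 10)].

Cover-up at z = 1: α = 1/(1² - 4·1 + 10) = 1/7. Then β = -α = -1/7, γ = -α·(-4 + 1) = 3/7
Result: (1/7)/(z - 1) - ((1/7)z - 3/7)/(z² - 4z + 10)


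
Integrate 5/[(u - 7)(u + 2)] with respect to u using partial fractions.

Decompose: 5/[(u - 7)(u + 2)] = (5/9)/(u - 7) - (5/9)/(u + 2). Integrate each term: (5/9) ln|(u - 7)| - (5/9) ln|(u + 2)| + C


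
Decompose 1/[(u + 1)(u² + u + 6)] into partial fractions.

Cover-up at u = -1: P = 1/((-1)² + 1·(-1) + 6) = 1/6. Then Q = -P = -1/6, R = -P·(1 - 1) = 0
Result: (1/6)/(u + 1) - ((1/6)u)/(u² + u + 6)


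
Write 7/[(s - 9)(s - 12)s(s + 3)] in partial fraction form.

Using Heaviside cover-up: (-7/324)/(s - 9) + (7/540)/(s - 12) + (7/324)/s - (7/540)/(s + 3)


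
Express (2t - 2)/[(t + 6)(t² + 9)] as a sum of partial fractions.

At t=-6: P = (2·(-6) - 2)/((-6)² + 9) = -14/45. Q = -P = 14/45, R = 2 - (-6)·P = 2/15
Result: (-14/45)/(t + 6) + ((14/45)t + 2/15)/(t² + 9)


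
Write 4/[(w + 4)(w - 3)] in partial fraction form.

4/(w + 4)(w - 3) = P/(w + 4) + Q/(w - 3). P = 4/(-4 - 3) = -4/7, Q = 4/(3 + 4) = 4/7
Result: (-4/7)/(w + 4) + (4/7)/(w - 3)


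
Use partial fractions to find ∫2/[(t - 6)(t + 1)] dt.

Decompose: 2/[(t - 6)(t + 1)] = (2/7)/(t - 6) - (2/7)/(t + 1). Integrate each term: (2/7) ln|(t - 6)| - (2/7) ln|(t + 1)| + C


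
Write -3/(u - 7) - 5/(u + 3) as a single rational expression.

Common denominator (u - 7)(u + 3). Numerator: -3(u + 3) - 5(u - 7) = (-3u - 9) - (5u - 35) = -8u + 26
Result: (-8u + 26)/[(u - 7)(u + 3)]


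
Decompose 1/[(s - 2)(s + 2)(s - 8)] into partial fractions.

Using cover-up method: α = -1/24, β = 1/40, γ = 1/60
Result: (-1/24)/(s - 2) + (1/40)/(s + 2) + (1/60)/(s - 8)


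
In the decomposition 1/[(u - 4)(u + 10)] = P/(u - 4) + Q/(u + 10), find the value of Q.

Cover-up at u = -10: Q = 1/(-10 - 4) = -1/14


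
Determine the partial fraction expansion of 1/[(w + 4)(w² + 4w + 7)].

Cover-up at w = -4: P = 1/((-4)² + 4·(-4) + 7) = 1/7. Then Q = -P = -1/7, R = -P·(4 - 4) = 0
Result: (1/7)/(w + 4) - ((1/7)w)/(w² + 4w + 7)


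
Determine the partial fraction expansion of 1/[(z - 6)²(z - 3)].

Cover-up at z=3: γ = 1/(3 - 6)² = 1/9. Cover-up at z=6: β = 1/(6 - 3) = 1/3. Comparing z² coeff: α = -γ = -1/9
Result: (-1/9)/(z - 6) + (1/3)/(z - 6)² + (1/9)/(z - 3)


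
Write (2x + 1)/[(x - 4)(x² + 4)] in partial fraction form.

At x=4: α = (2·4 + 1)/(4² + 4) = 9/20. β = -α = -9/20, γ = 2 - 4·α = 1/5
Result: (9/20)/(x - 4) - ((9/20)x - 1/5)/(x² + 4)


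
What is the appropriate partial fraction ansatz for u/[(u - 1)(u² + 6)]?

Linear + irreducible quadratic: α/(u - 1) + (βu + γ)/(u² + 6)


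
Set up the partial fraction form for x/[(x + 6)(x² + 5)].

Linear + irreducible quadratic: A/(x + 6) + (Bx + C)/(x² + 5)


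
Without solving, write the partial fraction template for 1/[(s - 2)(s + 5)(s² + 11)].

Two linear + quadratic: A/(s - 2) + B/(s + 5) + (Cs + D)/(s² + 11)


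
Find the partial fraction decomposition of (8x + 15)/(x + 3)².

(8x + 15) = P(x + 3) + Q. At x = -3: Q = 8·(-3) + 15 = -9. Coeff of x: P = 8
Result: 8/(x + 3) - 9/(x + 3)²


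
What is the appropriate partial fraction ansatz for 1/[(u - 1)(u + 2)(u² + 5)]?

Two linear + quadratic: P/(u - 1) + Q/(u + 2) + (Ru + S)/(u² + 5)


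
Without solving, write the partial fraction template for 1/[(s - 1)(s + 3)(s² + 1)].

Two linear + quadratic: P/(s - 1) + Q/(s + 3) + (Rs + S)/(s² + 1)


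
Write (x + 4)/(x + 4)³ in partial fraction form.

(x + 4) = A(x + 4)² + B(x + 4) + C. At x = -4: C = 1·(-4) + 4 = 0. Coefficients: A = 0, B = 1
Result: 1/(x + 4)²


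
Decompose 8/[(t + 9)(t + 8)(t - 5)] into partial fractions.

Using cover-up method: P = 4/7, Q = -8/13, R = 4/91
Result: (4/7)/(t + 9) - (8/13)/(t + 8) + (4/91)/(t - 5)


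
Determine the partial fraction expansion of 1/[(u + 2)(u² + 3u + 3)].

Cover-up at u = -2: A = 1/((-2)² + 3·(-2) + 3) = 1. Then B = -A = -1, C = -A·(3 - 2) = -1
Result: 1/(u + 2) - (u + 1)/(u² + 3u + 3)


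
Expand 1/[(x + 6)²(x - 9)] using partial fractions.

Cover-up at x=9: C = 1/(9 + 6)² = 1/225. Cover-up at x=-6: B = 1/(-6 - 9) = -1/15. Comparing x² coeff: A = -C = -1/225
Result: (-1/225)/(x + 6) - (1/15)/(x + 6)² + (1/225)/(x - 9)


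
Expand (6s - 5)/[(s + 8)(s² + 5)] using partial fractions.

At s=-8: P = (6·(-8) - 5)/((-8)² + 5) = -53/69. Q = -P = 53/69, R = 6 - (-8)·P = -10/69
Result: (-53/69)/(s + 8) + ((53/69)s - 10/69)/(s² + 5)


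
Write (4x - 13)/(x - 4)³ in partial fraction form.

(4x - 13) = A(x - 4)² + B(x - 4) + C. At x = 4: C = 4·4 - 13 = 3. Coefficients: A = 0, B = 4
Result: 4/(x - 4)² + 3/(x - 4)³


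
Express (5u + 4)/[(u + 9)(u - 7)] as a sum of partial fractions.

At u=-9: P = (5·(-9) + 4)/(-9 - 7) = 41/16. At u=7: Q = (5·7 + 4)/(7 + 9) = 39/16
Result: (41/16)/(u + 9) + (39/16)/(u - 7)


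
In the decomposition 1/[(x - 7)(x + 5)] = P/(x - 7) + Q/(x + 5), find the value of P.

Cover-up at x = 7: P = 1/(7 + 5) = 1/12


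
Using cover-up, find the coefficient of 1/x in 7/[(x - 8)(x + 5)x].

Cover x, set x=0: 7/[(0 - 8)(0 + 5)] = -7/40


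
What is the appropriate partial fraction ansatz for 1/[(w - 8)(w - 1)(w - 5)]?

Three distinct linear factors: P/(w - 8) + Q/(w - 1) + R/(w - 5)


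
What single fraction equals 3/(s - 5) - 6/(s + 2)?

Common denominator (s - 5)(s + 2). Numerator: 3(s + 2) - 6(s - 5) = (3s + 6) - (6s - 30) = -3s + 36
Result: (-3s + 36)/[(s - 5)(s + 2)]


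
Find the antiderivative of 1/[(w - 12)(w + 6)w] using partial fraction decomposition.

Cover-up: A = 1/216, B = 1/108, C = -1/72. Decomposition: (1/216)/(w - 12) + (1/108)/(w + 6) - (1/72)/w. Integrate each term: (1/216) ln|(w - 12)| + (1/108) ln|(w + 6)| - (1/72) ln|w| + C


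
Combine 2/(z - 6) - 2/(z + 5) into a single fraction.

Common denominator (z - 6)(z + 5). Numerator: 2(z + 5) - 2(z - 6) = (2z + 10) - (2z - 12) = 22
Result: (22)/[(z - 6)(z + 5)]


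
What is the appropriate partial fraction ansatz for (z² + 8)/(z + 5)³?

Repeated linear factor (power 3): α/(z + 5) + β/(z + 5)² + γ/(z + 5)³


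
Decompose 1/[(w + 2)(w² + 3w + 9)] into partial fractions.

Cover-up at w = -2: P = 1/((-2)² + 3·(-2) + 9) = 1/7. Then Q = -P = -1/7, R = -P·(3 - 2) = -1/7
Result: (1/7)/(w + 2) - ((1/7)w + 1/7)/(w² + 3w + 9)


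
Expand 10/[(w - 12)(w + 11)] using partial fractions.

10/(w - 12)(w + 11) = P/(w - 12) + Q/(w + 11). P = 10/(12 + 11) = 10/23, Q = 10/(-11 - 12) = -10/23
Result: (10/23)/(w - 12) - (10/23)/(w + 11)


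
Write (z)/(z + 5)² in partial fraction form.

(z) = α(z + 5) + β. At z = -5: β = 1·(-5) + 0 = -5. Coeff of z: α = 1
Result: 1/(z + 5) - 5/(z + 5)²


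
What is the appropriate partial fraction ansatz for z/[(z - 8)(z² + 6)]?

Linear + irreducible quadratic: A/(z - 8) + (Bz + C)/(z² + 6)


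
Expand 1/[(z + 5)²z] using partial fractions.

Cover-up at z=0: γ = 1/(0 + 5)² = 1/25. Cover-up at z=-5: β = 1/(-5 - 0) = -1/5. Comparing z² coeff: α = -γ = -1/25
Result: (-1/25)/(z + 5) - (1/5)/(z + 5)² + (1/25)/z


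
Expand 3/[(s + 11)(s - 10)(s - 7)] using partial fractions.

Using cover-up method: A = 1/126, B = 1/21, C = -1/18
Result: (1/126)/(s + 11) + (1/21)/(s - 10) - (1/18)/(s - 7)


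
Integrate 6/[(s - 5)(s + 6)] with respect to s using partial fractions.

Decompose: 6/[(s - 5)(s + 6)] = (6/11)/(s - 5) - (6/11)/(s + 6). Integrate each term: (6/11) ln|(s - 5)| - (6/11) ln|(s + 6)| + C


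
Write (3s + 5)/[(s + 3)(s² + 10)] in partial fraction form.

At s=-3: P = (3·(-3) + 5)/((-3)² + 10) = -4/19. Q = -P = 4/19, R = 3 - (-3)·P = 45/19
Result: (-4/19)/(s + 3) + ((4/19)s + 45/19)/(s² + 10)


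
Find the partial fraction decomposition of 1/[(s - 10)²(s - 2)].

Cover-up at s=2: γ = 1/(2 - 10)² = 1/64. Cover-up at s=10: β = 1/(10 - 2) = 1/8. Comparing s² coeff: α = -γ = -1/64
Result: (-1/64)/(s - 10) + (1/8)/(s - 10)² + (1/64)/(s - 2)


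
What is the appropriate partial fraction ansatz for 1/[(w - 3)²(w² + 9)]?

Repeated linear + quadratic: α/(w - 3) + β/(w - 3)² + (γw + δ)/(w² + 9)


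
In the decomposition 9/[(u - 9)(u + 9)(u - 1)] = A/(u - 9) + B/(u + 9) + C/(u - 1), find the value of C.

Cover-up at u = 1: C = 9/[(1 - 9)(1 + 9)] = 9/[(-8)(10)] = -9/80


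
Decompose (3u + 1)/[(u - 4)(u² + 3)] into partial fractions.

At u=4: P = (3·4 + 1)/(4² + 3) = 13/19. Q = -P = -13/19, R = 3 - 4·P = 5/19
Result: (13/19)/(u - 4) - ((13/19)u - 5/19)/(u² + 3)


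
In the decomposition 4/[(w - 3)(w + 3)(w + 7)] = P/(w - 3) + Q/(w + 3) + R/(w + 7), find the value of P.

Cover-up at w = 3: P = 4/[(3 + 3)(3 + 7)] = 4/[(6)(10)] = 4/60 = 1/15


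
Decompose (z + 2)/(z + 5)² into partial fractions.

(z + 2) = A(z + 5) + B. At z = -5: B = 1·(-5) + 2 = -3. Coeff of z: A = 1
Result: 1/(z + 5) - 3/(z + 5)²


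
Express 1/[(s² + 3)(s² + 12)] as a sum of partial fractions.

Coefficient matching gives P = R = 0, Q = 1/(12-3) = 1/9, S = -Q = -1/9
Result: (1/9)/(s² + 3) - (1/9)/(s² + 12)


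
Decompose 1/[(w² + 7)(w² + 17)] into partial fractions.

Coefficient matching gives A = C = 0, B = 1/(17-7) = 1/10, D = -B = -1/10
Result: (1/10)/(w² + 7) - (1/10)/(w² + 17)


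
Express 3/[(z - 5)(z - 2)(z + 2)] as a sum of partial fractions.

Using cover-up method: P = 1/7, Q = -1/4, R = 3/28
Result: (1/7)/(z - 5) - (1/4)/(z - 2) + (3/28)/(z + 2)


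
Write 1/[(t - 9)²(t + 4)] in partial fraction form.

Cover-up at t=-4: C = 1/(-4 - 9)² = 1/169. Cover-up at t=9: B = 1/(9 + 4) = 1/13. Comparing t² coeff: A = -C = -1/169
Result: (-1/169)/(t - 9) + (1/13)/(t - 9)² + (1/169)/(t + 4)


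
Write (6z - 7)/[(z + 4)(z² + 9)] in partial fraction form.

At z=-4: A = (6·(-4) - 7)/((-4)² + 9) = -31/25. B = -A = 31/25, C = 6 - (-4)·A = 26/25
Result: (-31/25)/(z + 4) + ((31/25)z + 26/25)/(z² + 9)


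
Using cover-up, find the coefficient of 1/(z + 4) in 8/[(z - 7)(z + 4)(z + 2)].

Cover (z + 4), set z=-4: 8/[(-4 - 7)(-4 + 2)] = 4/11


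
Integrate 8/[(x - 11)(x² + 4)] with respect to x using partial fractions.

Cover-up at x=11: A = 8/(11²+4) = 8/125. Coeff matching: B = -8/125, C = -88/125. Decomposition: (8/125)/(x - 11) - ((8/125)x + 88/125)/(x² + 4). Integrate: linear → ln, quadratic → (1/2)ln + arctan: (8/125) ln|(x - 11)| - (4/125) ln(x² + 4) - (44/125) arctan(x/2) + C


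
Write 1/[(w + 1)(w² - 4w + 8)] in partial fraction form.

Cover-up at w = -1: α = 1/((-1)² - 4·(-1) + 8) = 1/13. Then β = -α = -1/13, γ = -α·(-4 - 1) = 5/13
Result: (1/13)/(w + 1) - ((1/13)w - 5/13)/(w² - 4w + 8)


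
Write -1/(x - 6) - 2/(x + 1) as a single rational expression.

Common denominator (x - 6)(x + 1). Numerator: -1(x + 1) - 2(x - 6) = (-x - 1) - (2x - 12) = -3x + 11
Result: (-3x + 11)/[(x - 6)(x + 1)]


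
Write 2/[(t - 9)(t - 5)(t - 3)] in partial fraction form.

Using cover-up method: P = 1/12, Q = -1/4, R = 1/6
Result: (1/12)/(t - 9) - (1/4)/(t - 5) + (1/6)/(t - 3)


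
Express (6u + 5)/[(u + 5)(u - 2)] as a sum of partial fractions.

At u=-5: α = (6·(-5) + 5)/(-5 - 2) = 25/7. At u=2: β = (6·2 + 5)/(2 + 5) = 17/7
Result: (25/7)/(u + 5) + (17/7)/(u - 2)


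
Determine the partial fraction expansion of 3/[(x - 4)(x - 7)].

3/(x - 4)(x - 7) = P/(x - 4) + Q/(x - 7). P = 3/(4 - 7) = -1, Q = 3/(7 - 4) = 1
Result: -1/(x - 4) + 1/(x - 7)


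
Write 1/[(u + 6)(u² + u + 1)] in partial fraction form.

Cover-up at u = -6: α = 1/((-6)² + 1·(-6) + 1) = 1/31. Then β = -α = -1/31, γ = -α·(1 - 6) = 5/31
Result: (1/31)/(u + 6) - ((1/31)u - 5/31)/(u² + u + 1)


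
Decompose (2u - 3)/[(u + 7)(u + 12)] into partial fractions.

At u=-7: A = (2·(-7) - 3)/(-7 + 12) = -17/5. At u=-12: B = (2·(-12) - 3)/(-12 + 7) = 27/5
Result: (-17/5)/(u + 7) + (27/5)/(u + 12)


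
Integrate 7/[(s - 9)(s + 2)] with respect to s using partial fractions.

Decompose: 7/[(s - 9)(s + 2)] = (7/11)/(s - 9) - (7/11)/(s + 2). Integrate each term: (7/11) ln|(s - 9)| - (7/11) ln|(s + 2)| + C


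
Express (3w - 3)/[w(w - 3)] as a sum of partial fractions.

At w=0: A = (3·0 - 3)/(0 - 3) = 1. At w=3: B = (3·3 - 3)/(3 - 0) = 2
Result: 1/w + 2/(w - 3)


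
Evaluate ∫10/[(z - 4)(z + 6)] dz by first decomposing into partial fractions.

Decompose: 10/[(z - 4)(z + 6)] = 1/(z - 4) - 1/(z + 6). Integrate each term: ln|(z - 4)| - ln|(z + 6)| + C


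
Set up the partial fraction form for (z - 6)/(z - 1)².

Repeated linear factor: α/(z - 1) + β/(z - 1)²


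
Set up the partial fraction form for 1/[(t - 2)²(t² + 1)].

Repeated linear + quadratic: P/(t - 2) + Q/(t - 2)² + (Rt + S)/(t² + 1)


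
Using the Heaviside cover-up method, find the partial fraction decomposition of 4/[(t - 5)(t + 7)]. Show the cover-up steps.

Cover (t - 5): set t=5, get A = 4/(5 + 7) = 1/3. Cover (t + 7): set t=-7, get B = 4/(-7 - 5) = -1/3.
Result: (1/3)/(t - 5) - (1/3)/(t + 7)


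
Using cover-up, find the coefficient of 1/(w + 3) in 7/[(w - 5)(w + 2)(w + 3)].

Cover (w + 3), set w=-3: 7/[(-3 - 5)(-3 + 2)] = 7/8


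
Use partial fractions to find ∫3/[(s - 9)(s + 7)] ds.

Decompose: 3/[(s - 9)(s + 7)] = (3/16)/(s - 9) - (3/16)/(s + 7). Integrate each term: (3/16) ln|(s - 9)| - (3/16) ln|(s + 7)| + C


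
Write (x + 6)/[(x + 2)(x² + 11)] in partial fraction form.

At x=-2: α = (1·(-2) + 6)/((-2)² + 11) = 4/15. β = -α = -4/15, γ = 1 - (-2)·α = 23/15
Result: (4/15)/(x + 2) - ((4/15)x - 23/15)/(x² + 11)


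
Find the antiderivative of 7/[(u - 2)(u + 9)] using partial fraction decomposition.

Decompose: 7/[(u - 2)(u + 9)] = (7/11)/(u - 2) - (7/11)/(u + 9). Integrate each term: (7/11) ln|(u - 2)| - (7/11) ln|(u + 9)| + C


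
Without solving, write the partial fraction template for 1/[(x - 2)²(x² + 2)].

Repeated linear + quadratic: A/(x - 2) + B/(x - 2)² + (Cx + D)/(x² + 2)


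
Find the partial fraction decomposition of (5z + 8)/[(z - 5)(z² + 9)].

At z=5: A = (5·5 + 8)/(5² + 9) = 33/34. B = -A = -33/34, C = 5 - 5·A = 5/34
Result: (33/34)/(z - 5) - ((33/34)z - 5/34)/(z² + 9)


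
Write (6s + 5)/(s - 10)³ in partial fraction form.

(6s + 5) = A(s - 10)² + B(s - 10) + C. At s = 10: C = 6·10 + 5 = 65. Coefficients: A = 0, B = 6
Result: 6/(s - 10)² + 65/(s - 10)³


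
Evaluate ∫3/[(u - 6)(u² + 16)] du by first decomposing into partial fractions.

Cover-up at u=6: A = 3/(6²+16) = 3/52. Coeff matching: B = -3/52, C = -9/26. Decomposition: (3/52)/(u - 6) - ((3/52)u + 9/26)/(u² + 16). Integrate: linear → ln, quadratic → (1/2)ln + arctan: (3/52) ln|(u - 6)| - (3/104) ln(u² + 16) - (9/104) arctan(u/4) + C


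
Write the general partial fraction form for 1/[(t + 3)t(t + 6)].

Three distinct linear factors: P/(t + 3) + Q/t + R/(t + 6)


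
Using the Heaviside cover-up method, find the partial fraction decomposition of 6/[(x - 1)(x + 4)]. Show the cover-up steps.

Cover (x - 1): set x=1, get α = 6/(1 + 4) = 6/5. Cover (x + 4): set x=-4, get β = 6/(-4 - 1) = -6/5.
Result: (6/5)/(x - 1) - (6/5)/(x + 4)


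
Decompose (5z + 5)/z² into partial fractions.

(5z + 5) = αz + β. At z = 0: β = 5·0 + 5 = 5. Coeff of z: α = 5
Result: 5/z + 5/z²


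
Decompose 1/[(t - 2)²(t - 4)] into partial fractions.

Cover-up at t=4: R = 1/(4 - 2)² = 1/4. Cover-up at t=2: Q = 1/(2 - 4) = -1/2. Comparing t² coeff: P = -R = -1/4
Result: (-1/4)/(t - 2) - (1/2)/(t - 2)² + (1/4)/(t - 4)


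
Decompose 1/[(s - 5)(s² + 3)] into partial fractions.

Cover-up at s = 5: α = 1/(5² + 3) = 1/28. Then β = -α = -1/28, γ = -α·(0 + 5) = -5/28
Result: (1/28)/(s - 5) - ((1/28)s + 5/28)/(s² + 3)


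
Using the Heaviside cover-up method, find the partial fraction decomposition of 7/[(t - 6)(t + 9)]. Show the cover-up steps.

Cover (t - 6): set t=6, get A = 7/(6 + 9) = 7/15. Cover (t + 9): set t=-9, get B = 7/(-9 - 6) = -7/15.
Result: (7/15)/(t - 6) - (7/15)/(t + 9)


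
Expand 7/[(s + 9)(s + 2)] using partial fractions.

7/(s + 9)(s + 2) = A/(s + 9) + B/(s + 2). A = 7/(-9 + 2) = -1, B = 7/(-2 + 9) = 1
Result: -1/(s + 9) + 1/(s + 2)


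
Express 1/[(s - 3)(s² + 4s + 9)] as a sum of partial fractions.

Cover-up at s = 3: P = 1/(3² + 4·3 + 9) = 1/30. Then Q = -P = -1/30, R = -P·(4 + 3) = -7/30
Result: (1/30)/(s - 3) - ((1/30)s + 7/30)/(s² + 4s + 9)


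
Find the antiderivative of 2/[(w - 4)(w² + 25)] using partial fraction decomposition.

Cover-up at w=4: A = 2/(4²+25) = 2/41. Coeff matching: B = -2/41, C = -8/41. Decomposition: (2/41)/(w - 4) - ((2/41)w + 8/41)/(w² + 25). Integrate: linear → ln, quadratic → (1/2)ln + arctan: (2/41) ln|(w - 4)| - (1/41) ln(w² + 25) - (8/205) arctan(w/5) + C


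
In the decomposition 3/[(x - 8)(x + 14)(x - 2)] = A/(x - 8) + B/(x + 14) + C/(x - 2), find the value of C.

Cover-up at x = 2: C = 3/[(2 - 8)(2 + 14)] = 3/[(-6)(16)] = -3/96 = -1/32


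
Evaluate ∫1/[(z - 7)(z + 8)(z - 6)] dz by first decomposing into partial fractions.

Cover-up: P = 1/15, Q = 1/210, R = -1/14. Decomposition: (1/15)/(z - 7) + (1/210)/(z + 8) - (1/14)/(z - 6). Integrate each term: (1/15) ln|(z - 7)| + (1/210) ln|(z + 8)| - (1/14) ln|(z - 6)| + C


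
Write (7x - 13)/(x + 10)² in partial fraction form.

(7x - 13) = P(x + 10) + Q. At x = -10: Q = 7·(-10) - 13 = -83. Coeff of x: P = 7
Result: 7/(x + 10) - 83/(x + 10)²


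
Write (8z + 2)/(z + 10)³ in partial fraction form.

(8z + 2) = A(z + 10)² + B(z + 10) + C. At z = -10: C = 8·(-10) + 2 = -78. Coefficients: A = 0, B = 8
Result: 8/(z + 10)² - 78/(z + 10)³


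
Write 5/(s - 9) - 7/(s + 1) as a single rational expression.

Common denominator (s - 9)(s + 1). Numerator: 5(s + 1) - 7(s - 9) = (5s + 5) - (7s - 63) = -2s + 68
Result: (-2s + 68)/[(s - 9)(s + 1)]


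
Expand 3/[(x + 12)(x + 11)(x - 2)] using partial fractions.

Using cover-up method: A = 3/14, B = -3/13, C = 3/182
Result: (3/14)/(x + 12) - (3/13)/(x + 11) + (3/182)/(x - 2)


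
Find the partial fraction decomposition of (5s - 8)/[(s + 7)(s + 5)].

At s=-7: α = (5·(-7) - 8)/(-7 + 5) = 43/2. At s=-5: β = (5·(-5) - 8)/(-5 + 7) = -33/2
Result: (43/2)/(s + 7) - (33/2)/(s + 5)


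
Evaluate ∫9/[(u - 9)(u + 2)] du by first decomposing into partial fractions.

Decompose: 9/[(u - 9)(u + 2)] = (9/11)/(u - 9) - (9/11)/(u + 2). Integrate each term: (9/11) ln|(u - 9)| - (9/11) ln|(u + 2)| + C


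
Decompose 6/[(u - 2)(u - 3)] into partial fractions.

6/(u - 2)(u - 3) = A/(u - 2) + B/(u - 3). A = 6/(2 - 3) = -6, B = 6/(3 - 2) = 6
Result: -6/(u - 2) + 6/(u - 3)


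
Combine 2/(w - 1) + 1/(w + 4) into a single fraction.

Common denominator (w - 1)(w + 4). Numerator: 2(w + 4) + 1(w - 1) = (2w + 8) + (w - 1) = 3w + 7
Result: (3w + 7)/[(w - 1)(w + 4)]


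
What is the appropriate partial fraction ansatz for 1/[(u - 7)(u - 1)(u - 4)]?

Three distinct linear factors: α/(u - 7) + β/(u - 1) + γ/(u - 4)


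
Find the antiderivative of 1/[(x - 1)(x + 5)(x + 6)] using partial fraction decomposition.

Cover-up: P = 1/42, Q = -1/6, R = 1/7. Decomposition: (1/42)/(x - 1) - (1/6)/(x + 5) + (1/7)/(x + 6). Integrate each term: (1/42) ln|(x - 1)| - (1/6) ln|(x + 5)| + (1/7) ln|(x + 6)| + C


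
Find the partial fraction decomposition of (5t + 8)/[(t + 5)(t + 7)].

At t=-5: α = (5·(-5) + 8)/(-5 + 7) = -17/2. At t=-7: β = (5·(-7) + 8)/(-7 + 5) = 27/2
Result: (-17/2)/(t + 5) + (27/2)/(t + 7)


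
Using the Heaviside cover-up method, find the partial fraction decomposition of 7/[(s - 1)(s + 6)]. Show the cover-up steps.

Cover (s - 1): set s=1, get A = 7/(1 + 6) = 1. Cover (s + 6): set s=-6, get B = 7/(-6 - 1) = -1.
Result: 1/(s - 1) - 1/(s + 6)


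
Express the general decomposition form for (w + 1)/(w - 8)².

Repeated linear factor: α/(w - 8) + β/(w - 8)²


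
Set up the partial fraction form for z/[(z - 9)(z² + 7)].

Linear + irreducible quadratic: P/(z - 9) + (Qz + R)/(z² + 7)


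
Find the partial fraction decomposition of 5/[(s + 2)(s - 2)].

5/(s + 2)(s - 2) = α/(s + 2) + β/(s - 2). α = 5/(-2 - 2) = -5/4, β = 5/(2 + 2) = 5/4
Result: (-5/4)/(s + 2) + (5/4)/(s - 2)


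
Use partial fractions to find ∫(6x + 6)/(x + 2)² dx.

Decompose: α = 6, β = 6·(-2) + 6 = -6, so (6x + 6)/(x + 2)² = 6/(x + 2) - 6/(x + 2)². Integrate: ∫ α/(x + 2) dx = 6 ln|(x + 2)|; ∫ β/(x + 2)² dx = 6/(x + 2). Sum: 6 ln|(x + 2)| + 6/(x + 2) + C


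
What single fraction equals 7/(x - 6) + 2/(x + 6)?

Common denominator (x - 6)(x + 6). Numerator: 7(x + 6) + 2(x - 6) = (7x + 42) + (2x - 12) = 9x + 30
Result: (9x + 30)/[(x - 6)(x + 6)]


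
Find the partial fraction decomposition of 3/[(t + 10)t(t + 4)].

Using cover-up method: A = 1/20, B = 3/40, C = -1/8
Result: (1/20)/(t + 10) + (3/40)/t - (1/8)/(t + 4)


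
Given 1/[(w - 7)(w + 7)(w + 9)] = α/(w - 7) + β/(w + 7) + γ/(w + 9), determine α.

Cover-up at w = 7: α = 1/[(7 + 7)(7 + 9)] = 1/[(14)(16)] = 1/224


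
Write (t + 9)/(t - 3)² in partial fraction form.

(t + 9) = α(t - 3) + β. At t = 3: β = 1·3 + 9 = 12. Coeff of t: α = 1
Result: 1/(t - 3) + 12/(t - 3)²


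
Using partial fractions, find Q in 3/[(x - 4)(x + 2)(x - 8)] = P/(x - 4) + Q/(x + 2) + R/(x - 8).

Cover-up at x = -2: Q = 3/[(-2 - 4)(-2 - 8)] = 3/[(-6)(-10)] = 3/60 = 1/20


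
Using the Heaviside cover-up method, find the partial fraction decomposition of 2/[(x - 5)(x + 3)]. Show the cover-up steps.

Cover (x - 5): set x=5, get P = 2/(5 + 3) = 1/4. Cover (x + 3): set x=-3, get Q = 2/(-3 - 5) = -1/4.
Result: (1/4)/(x - 5) - (1/4)/(x + 3)


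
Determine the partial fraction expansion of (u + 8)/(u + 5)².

(u + 8) = α(u + 5) + β. At u = -5: β = 1·(-5) + 8 = 3. Coeff of u: α = 1
Result: 1/(u + 5) + 3/(u + 5)²


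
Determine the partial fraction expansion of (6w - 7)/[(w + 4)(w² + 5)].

At w=-4: A = (6·(-4) - 7)/((-4)² + 5) = -31/21. B = -A = 31/21, C = 6 - (-4)·A = 2/21
Result: (-31/21)/(w + 4) + ((31/21)w + 2/21)/(w² + 5)


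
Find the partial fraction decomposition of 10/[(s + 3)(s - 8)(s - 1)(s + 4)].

Using Heaviside cover-up: (5/22)/(s + 3) + (5/462)/(s - 8) - (1/14)/(s - 1) - (1/6)/(s + 4)


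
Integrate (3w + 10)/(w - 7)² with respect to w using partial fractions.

Decompose: α = 3, β = 3·7 + 10 = 31, so (3w + 10)/(w - 7)² = 3/(w - 7) + 31/(w - 7)². Integrate: ∫ α/(w - 7) dw = 3 ln|(w - 7)|; ∫ β/(w - 7)² dw = -31/(w - 7). Sum: 3 ln|(w - 7)| - 31/(w - 7) + C


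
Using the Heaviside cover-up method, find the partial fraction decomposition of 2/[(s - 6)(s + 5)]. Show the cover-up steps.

Cover (s - 6): set s=6, get A = 2/(6 + 5) = 2/11. Cover (s + 5): set s=-5, get B = 2/(-5 - 6) = -2/11.
Result: (2/11)/(s - 6) - (2/11)/(s + 5)


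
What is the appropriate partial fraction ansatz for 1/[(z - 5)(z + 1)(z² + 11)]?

Two linear + quadratic: A/(z - 5) + B/(z + 1) + (Cz + D)/(z² + 11)


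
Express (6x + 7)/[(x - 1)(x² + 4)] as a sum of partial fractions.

At x=1: P = (6·1 + 7)/(1² + 4) = 13/5. Q = -P = -13/5, R = 6 - 1·P = 17/5
Result: (13/5)/(x - 1) - ((13/5)x - 17/5)/(x² + 4)


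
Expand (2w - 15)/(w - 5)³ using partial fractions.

(2w - 15) = α(w - 5)² + β(w - 5) + γ. At w = 5: γ = 2·5 - 15 = -5. Coefficients: α = 0, β = 2
Result: 2/(w - 5)² - 5/(w - 5)³


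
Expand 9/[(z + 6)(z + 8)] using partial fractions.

9/(z + 6)(z + 8) = P/(z + 6) + Q/(z + 8). P = 9/(-6 + 8) = 9/2, Q = 9/(-8 + 6) = -9/2
Result: (9/2)/(z + 6) - (9/2)/(z + 8)


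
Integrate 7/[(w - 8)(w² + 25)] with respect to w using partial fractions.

Cover-up at w=8: A = 7/(8²+25) = 7/89. Coeff matching: B = -7/89, C = -56/89. Decomposition: (7/89)/(w - 8) - ((7/89)w + 56/89)/(w² + 25). Integrate: linear → ln, quadratic → (1/2)ln + arctan: (7/89) ln|(w - 8)| - (7/178) ln(w² + 25) - (56/445) arctan(w/5) + C


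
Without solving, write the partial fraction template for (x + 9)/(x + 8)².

Repeated linear factor: α/(x + 8) + β/(x + 8)²


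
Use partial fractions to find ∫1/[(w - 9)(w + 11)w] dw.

Cover-up: α = 1/180, β = 1/220, γ = -1/99. Decomposition: (1/180)/(w - 9) + (1/220)/(w + 11) - (1/99)/w. Integrate each term: (1/180) ln|(w - 9)| + (1/220) ln|(w + 11)| - (1/99) ln|w| + C


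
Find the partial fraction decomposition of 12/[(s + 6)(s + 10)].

12/(s + 6)(s + 10) = P/(s + 6) + Q/(s + 10). P = 12/(-6 + 10) = 3, Q = 12/(-10 + 6) = -3
Result: 3/(s + 6) - 3/(s + 10)


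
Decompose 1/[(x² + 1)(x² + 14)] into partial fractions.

Coefficient matching gives P = R = 0, Q = 1/(14-1) = 1/13, S = -Q = -1/13
Result: (1/13)/(x² + 1) - (1/13)/(x² + 14)


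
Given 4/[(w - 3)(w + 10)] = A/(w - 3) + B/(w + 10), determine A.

Cover-up at w = 3: A = 4/(3 + 10) = 4/13


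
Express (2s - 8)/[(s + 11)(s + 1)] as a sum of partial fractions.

At s=-11: α = (2·(-11) - 8)/(-11 + 1) = 3. At s=-1: β = (2·(-1) - 8)/(-1 + 11) = -1
Result: 3/(s + 11) - 1/(s + 1)


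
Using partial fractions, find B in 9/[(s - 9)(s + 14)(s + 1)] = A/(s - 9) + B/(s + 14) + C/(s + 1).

Cover-up at s = -14: B = 9/[(-14 - 9)(-14 + 1)] = 9/[(-23)(-13)] = 9/299


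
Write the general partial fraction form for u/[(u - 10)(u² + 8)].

Linear + irreducible quadratic: P/(u - 10) + (Qu + R)/(u² + 8)


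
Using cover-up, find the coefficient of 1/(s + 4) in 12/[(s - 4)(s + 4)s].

Cover (s + 4), set s=-4: 12/[(-4 - 4)(-4 - 0)] = 3/8


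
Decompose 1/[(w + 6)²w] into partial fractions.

Cover-up at w=0: γ = 1/(0 + 6)² = 1/36. Cover-up at w=-6: β = 1/(-6 - 0) = -1/6. Comparing w² coeff: α = -γ = -1/36
Result: (-1/36)/(w + 6) - (1/6)/(w + 6)² + (1/36)/w


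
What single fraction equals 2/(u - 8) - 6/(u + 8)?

Common denominator (u - 8)(u + 8). Numerator: 2(u + 8) - 6(u - 8) = (2u + 16) - (6u - 48) = -4u + 64
Result: (-4u + 64)/[(u - 8)(u + 8)]


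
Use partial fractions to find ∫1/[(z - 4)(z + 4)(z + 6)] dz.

Cover-up: A = 1/80, B = -1/16, C = 1/20. Decomposition: (1/80)/(z - 4) - (1/16)/(z + 4) + (1/20)/(z + 6). Integrate each term: (1/80) ln|(z - 4)| - (1/16) ln|(z + 4)| + (1/20) ln|(z + 6)| + C


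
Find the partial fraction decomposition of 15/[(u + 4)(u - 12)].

15/(u + 4)(u - 12) = α/(u + 4) + β/(u - 12). α = 15/(-4 - 12) = -15/16, β = 15/(12 + 4) = 15/16
Result: (-15/16)/(u + 4) + (15/16)/(u - 12)


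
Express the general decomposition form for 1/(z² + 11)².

Repeated quadratic factor: (Az + B)/(z² + 11) + (Cz + D)/(z² + 11)²


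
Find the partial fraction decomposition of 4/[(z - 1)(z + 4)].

4/(z - 1)(z + 4) = P/(z - 1) + Q/(z + 4). P = 4/(1 + 4) = 4/5, Q = 4/(-4 - 1) = -4/5
Result: (4/5)/(z - 1) - (4/5)/(z + 4)


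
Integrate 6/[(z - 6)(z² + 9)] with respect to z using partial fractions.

Cover-up at z=6: P = 6/(6²+9) = 2/15. Coeff matching: Q = -2/15, R = -4/5. Decomposition: (2/15)/(z - 6) - ((2/15)z + 4/5)/(z² + 9). Integrate: linear → ln, quadratic → (1/2)ln + arctan: (2/15) ln|(z - 6)| - (1/15) ln(z² + 9) - (4/15) arctan(z/3) + C


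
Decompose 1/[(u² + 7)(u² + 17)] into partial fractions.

Coefficient matching gives α = γ = 0, β = 1/(17-7) = 1/10, δ = -β = -1/10
Result: (1/10)/(u² + 7) - (1/10)/(u² + 17)


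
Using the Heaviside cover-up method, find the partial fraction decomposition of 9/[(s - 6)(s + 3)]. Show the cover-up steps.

Cover (s - 6): set s=6, get α = 9/(6 + 3) = 1. Cover (s + 3): set s=-3, get β = 9/(-3 - 6) = -1.
Result: 1/(s - 6) - 1/(s + 3)


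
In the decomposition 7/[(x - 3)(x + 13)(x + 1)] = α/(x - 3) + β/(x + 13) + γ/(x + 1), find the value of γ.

Cover-up at x = -1: γ = 7/[(-1 - 3)(-1 + 13)] = 7/[(-4)(12)] = -7/48


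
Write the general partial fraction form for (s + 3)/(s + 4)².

Repeated linear factor: A/(s + 4) + B/(s + 4)²


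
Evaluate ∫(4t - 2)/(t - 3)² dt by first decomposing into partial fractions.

Decompose: P = 4, Q = 4·3 - 2 = 10, so (4t - 2)/(t - 3)² = 4/(t - 3) + 10/(t - 3)². Integrate: ∫ P/(t - 3) dt = 4 ln|(t - 3)|; ∫ Q/(t - 3)² dt = -10/(t - 3). Sum: 4 ln|(t - 3)| - 10/(t - 3) + C


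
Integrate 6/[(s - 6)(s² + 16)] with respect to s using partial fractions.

Cover-up at s=6: A = 6/(6²+16) = 3/26. Coeff matching: B = -3/26, C = -9/13. Decomposition: (3/26)/(s - 6) - ((3/26)s + 9/13)/(s² + 16). Integrate: linear → ln, quadratic → (1/2)ln + arctan: (3/26) ln|(s - 6)| - (3/52) ln(s² + 16) - (9/52) arctan(s/4) + C


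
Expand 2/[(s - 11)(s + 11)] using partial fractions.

2/(s - 11)(s + 11) = A/(s - 11) + B/(s + 11). A = 2/(11 + 11) = 1/11, B = 2/(-11 - 11) = -1/11
Result: (1/11)/(s - 11) - (1/11)/(s + 11)


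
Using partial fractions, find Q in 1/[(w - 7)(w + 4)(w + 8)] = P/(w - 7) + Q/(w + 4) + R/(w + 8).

Cover-up at w = -4: Q = 1/[(-4 - 7)(-4 + 8)] = 1/[(-11)(4)] = -1/44


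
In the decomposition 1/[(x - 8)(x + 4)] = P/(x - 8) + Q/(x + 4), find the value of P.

Cover-up at x = 8: P = 1/(8 + 4) = 1/12


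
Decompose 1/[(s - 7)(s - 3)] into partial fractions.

1/(s - 7)(s - 3) = α/(s - 7) + β/(s - 3). α = 1/(7 - 3) = 1/4, β = 1/(3 - 7) = -1/4
Result: (1/4)/(s - 7) - (1/4)/(s - 3)


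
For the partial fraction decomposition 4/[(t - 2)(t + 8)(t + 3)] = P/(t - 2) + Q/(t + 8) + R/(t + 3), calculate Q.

Cover-up at t = -8: Q = 4/[(-8 - 2)(-8 + 3)] = 4/[(-10)(-5)] = 4/50 = 2/25


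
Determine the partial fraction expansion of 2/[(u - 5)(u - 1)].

2/(u - 5)(u - 1) = P/(u - 5) + Q/(u - 1). P = 2/(5 - 1) = 1/2, Q = 2/(1 - 5) = -1/2
Result: (1/2)/(u - 5) - (1/2)/(u - 1)


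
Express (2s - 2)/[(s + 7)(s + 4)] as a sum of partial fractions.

At s=-7: P = (2·(-7) - 2)/(-7 + 4) = 16/3. At s=-4: Q = (2·(-4) - 2)/(-4 + 7) = -10/3
Result: (16/3)/(s + 7) - (10/3)/(s + 4)


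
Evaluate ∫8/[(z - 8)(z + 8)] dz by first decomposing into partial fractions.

Decompose: 8/[(z - 8)(z + 8)] = (1/2)/(z - 8) - (1/2)/(z + 8). Integrate each term: (1/2) ln|(z - 8)| - (1/2) ln|(z + 8)| + C


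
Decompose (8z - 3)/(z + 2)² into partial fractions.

(8z - 3) = P(z + 2) + Q. At z = -2: Q = 8·(-2) - 3 = -19. Coeff of z: P = 8
Result: 8/(z + 2) - 19/(z + 2)²


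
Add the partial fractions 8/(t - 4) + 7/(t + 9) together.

Common denominator (t - 4)(t + 9). Numerator: 8(t + 9) + 7(t - 4) = (8t + 72) + (7t - 28) = 15t + 44
Result: (15t + 44)/[(t - 4)(t + 9)]


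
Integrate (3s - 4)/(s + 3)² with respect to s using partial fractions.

Decompose: A = 3, B = 3·(-3) - 4 = -13, so (3s - 4)/(s + 3)² = 3/(s + 3) - 13/(s + 3)². Integrate: ∫ A/(s + 3) ds = 3 ln|(s + 3)|; ∫ B/(s + 3)² ds = 13/(s + 3). Sum: 3 ln|(s + 3)| + 13/(s + 3) + C


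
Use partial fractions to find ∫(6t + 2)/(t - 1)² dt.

Decompose: α = 6, β = 6·1 + 2 = 8, so (6t + 2)/(t - 1)² = 6/(t - 1) + 8/(t - 1)². Integrate: ∫ α/(t - 1) dt = 6 ln|(t - 1)|; ∫ β/(t - 1)² dt = -8/(t - 1). Sum: 6 ln|(t - 1)| - 8/(t - 1) + C


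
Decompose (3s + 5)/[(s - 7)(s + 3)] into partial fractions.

At s=7: P = (3·7 + 5)/(7 + 3) = 13/5. At s=-3: Q = (3·(-3) + 5)/(-3 - 7) = 2/5
Result: (13/5)/(s - 7) + (2/5)/(s + 3)


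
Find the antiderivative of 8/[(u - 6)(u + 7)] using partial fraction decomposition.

Decompose: 8/[(u - 6)(u + 7)] = (8/13)/(u - 6) - (8/13)/(u + 7). Integrate each term: (8/13) ln|(u - 6)| - (8/13) ln|(u + 7)| + C


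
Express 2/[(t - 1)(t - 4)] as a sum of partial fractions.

2/(t - 1)(t - 4) = α/(t - 1) + β/(t - 4). α = 2/(1 - 4) = -2/3, β = 2/(4 - 1) = 2/3
Result: (-2/3)/(t - 1) + (2/3)/(t - 4)


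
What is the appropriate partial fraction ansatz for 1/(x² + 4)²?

Repeated quadratic factor: (αx + β)/(x² + 4) + (γx + δ)/(x² + 4)²


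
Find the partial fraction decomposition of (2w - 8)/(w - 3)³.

(2w - 8) = P(w - 3)² + Q(w - 3) + R. At w = 3: R = 2·3 - 8 = -2. Coefficients: P = 0, Q = 2
Result: 2/(w - 3)² - 2/(w - 3)³


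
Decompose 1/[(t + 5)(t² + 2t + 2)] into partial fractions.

Cover-up at t = -5: P = 1/((-5)² + 2·(-5) + 2) = 1/17. Then Q = -P = -1/17, R = -P·(2 - 5) = 3/17
Result: (1/17)/(t + 5) - ((1/17)t - 3/17)/(t² + 2t + 2)


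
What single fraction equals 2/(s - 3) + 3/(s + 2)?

Common denominator (s - 3)(s + 2). Numerator: 2(s + 2) + 3(s - 3) = (2s + 4) + (3s - 9) = 5s - 5
Result: (5s - 5)/[(s - 3)(s + 2)]


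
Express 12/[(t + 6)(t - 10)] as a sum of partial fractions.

12/(t + 6)(t - 10) = P/(t + 6) + Q/(t - 10). P = 12/(-6 - 10) = -3/4, Q = 12/(10 + 6) = 3/4
Result: (-3/4)/(t + 6) + (3/4)/(t - 10)


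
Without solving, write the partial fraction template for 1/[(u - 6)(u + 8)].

Distinct linear factors: α/(u - 6) + β/(u + 8)


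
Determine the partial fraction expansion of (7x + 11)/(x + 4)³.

(7x + 11) = P(x + 4)² + Q(x + 4) + R. At x = -4: R = 7·(-4) + 11 = -17. Coefficients: P = 0, Q = 7
Result: 7/(x + 4)² - 17/(x + 4)³


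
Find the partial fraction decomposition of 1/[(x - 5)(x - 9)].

1/(x - 5)(x - 9) = α/(x - 5) + β/(x - 9). α = 1/(5 - 9) = -1/4, β = 1/(9 - 5) = 1/4
Result: (-1/4)/(x - 5) + (1/4)/(x - 9)


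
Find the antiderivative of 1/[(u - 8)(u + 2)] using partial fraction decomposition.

Decompose: 1/[(u - 8)(u + 2)] = (1/10)/(u - 8) - (1/10)/(u + 2). Integrate each term: (1/10) ln|(u - 8)| - (1/10) ln|(u + 2)| + C


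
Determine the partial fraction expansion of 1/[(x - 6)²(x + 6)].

Cover-up at x=-6: R = 1/(-6 - 6)² = 1/144. Cover-up at x=6: Q = 1/(6 + 6) = 1/12. Comparing x² coeff: P = -R = -1/144
Result: (-1/144)/(x - 6) + (1/12)/(x - 6)² + (1/144)/(x + 6)


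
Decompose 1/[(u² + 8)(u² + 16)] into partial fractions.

Coefficient matching gives P = R = 0, Q = 1/(16-8) = 1/8, S = -Q = -1/8
Result: (1/8)/(u² + 8) - (1/8)/(u² + 16)


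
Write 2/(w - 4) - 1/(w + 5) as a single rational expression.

Common denominator (w - 4)(w + 5). Numerator: 2(w + 5) - 1(w - 4) = (2w + 10) - (w - 4) = w + 14
Result: (w + 14)/[(w - 4)(w + 5)]


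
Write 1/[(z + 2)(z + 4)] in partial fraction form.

1/(z + 2)(z + 4) = P/(z + 2) + Q/(z + 4). P = 1/(-2 + 4) = 1/2, Q = 1/(-4 + 2) = -1/2
Result: (1/2)/(z + 2) - (1/2)/(z + 4)


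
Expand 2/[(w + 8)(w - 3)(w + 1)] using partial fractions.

Using cover-up method: α = 2/77, β = 1/22, γ = -1/14
Result: (2/77)/(w + 8) + (1/22)/(w - 3) - (1/14)/(w + 1)


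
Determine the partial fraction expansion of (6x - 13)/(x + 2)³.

(6x - 13) = A(x + 2)² + B(x + 2) + C. At x = -2: C = 6·(-2) - 13 = -25. Coefficients: A = 0, B = 6
Result: 6/(x + 2)² - 25/(x + 2)³


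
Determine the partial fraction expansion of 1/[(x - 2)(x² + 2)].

Cover-up at x = 2: α = 1/(2² + 2) = 1/6. Then β = -α = -1/6, γ = -α·(0 + 2) = -1/3
Result: (1/6)/(x - 2) - ((1/6)x + 1/3)/(x² + 2)


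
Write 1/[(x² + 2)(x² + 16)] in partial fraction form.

Coefficient matching gives A = C = 0, B = 1/(16-2) = 1/14, D = -B = -1/14
Result: (1/14)/(x² + 2) - (1/14)/(x² + 16)


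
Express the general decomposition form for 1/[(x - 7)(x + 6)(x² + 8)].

Two linear + quadratic: A/(x - 7) + B/(x + 6) + (Cx + D)/(x² + 8)


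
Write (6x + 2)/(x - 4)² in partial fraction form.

(6x + 2) = P(x - 4) + Q. At x = 4: Q = 6·4 + 2 = 26. Coeff of x: P = 6
Result: 6/(x - 4) + 26/(x - 4)²


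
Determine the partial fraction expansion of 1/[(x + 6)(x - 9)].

1/(x + 6)(x - 9) = P/(x + 6) + Q/(x - 9). P = 1/(-6 - 9) = -1/15, Q = 1/(9 + 6) = 1/15
Result: (-1/15)/(x + 6) + (1/15)/(x - 9)


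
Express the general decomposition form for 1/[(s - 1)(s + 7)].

Distinct linear factors: α/(s - 1) + β/(s + 7)


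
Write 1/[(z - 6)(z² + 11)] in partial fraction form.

Cover-up at z = 6: P = 1/(6² + 11) = 1/47. Then Q = -P = -1/47, R = -P·(0 + 6) = -6/47
Result: (1/47)/(z - 6) - ((1/47)z + 6/47)/(z² + 11)


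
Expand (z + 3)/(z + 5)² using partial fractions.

(z + 3) = A(z + 5) + B. At z = -5: B = 1·(-5) + 3 = -2. Coeff of z: A = 1
Result: 1/(z + 5) - 2/(z + 5)²
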